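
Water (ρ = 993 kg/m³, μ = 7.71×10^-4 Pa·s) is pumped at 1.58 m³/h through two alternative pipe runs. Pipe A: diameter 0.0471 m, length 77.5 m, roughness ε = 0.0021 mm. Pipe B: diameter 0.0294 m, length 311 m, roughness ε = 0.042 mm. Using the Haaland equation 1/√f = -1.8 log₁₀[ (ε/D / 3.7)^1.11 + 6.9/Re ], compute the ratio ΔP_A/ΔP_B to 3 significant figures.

Pipe A: V = Q/A = 0.0004389/0.001742 = 0.2519 m/s; Re = 1.528e+04; ε/D = 4.46e-05; Haaland → f = 0.02763; ΔP_A = f(L/D)(ρV²/2) = 1433 Pa.
Pipe B: V = Q/A = 0.0004389/0.0006789 = 0.6465 m/s; Re = 2.448e+04; ε/D = 0.00143; Haaland → f = 0.02747; ΔP_B = f(L/D)(ρV²/2) = 6.03e+04 Pa.
ΔP_A/ΔP_B = 1433/6.03e+04 = 0.0238.

ΔP_A/ΔP_B ≈ 0.0238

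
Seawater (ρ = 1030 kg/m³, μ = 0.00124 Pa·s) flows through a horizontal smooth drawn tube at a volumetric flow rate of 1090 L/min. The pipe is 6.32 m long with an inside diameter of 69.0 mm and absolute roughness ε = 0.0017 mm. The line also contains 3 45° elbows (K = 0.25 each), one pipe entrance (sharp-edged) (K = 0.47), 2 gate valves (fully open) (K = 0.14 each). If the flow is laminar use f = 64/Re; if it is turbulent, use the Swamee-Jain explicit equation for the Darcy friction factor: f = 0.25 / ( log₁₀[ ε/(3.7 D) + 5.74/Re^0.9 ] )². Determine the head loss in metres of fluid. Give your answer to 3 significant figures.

h_f ≈ 3.44 m

Q = 1090 L/min = 1090/60000 = 0.01817 m³/s.
Cross-sectional area A = πD²/4 = π(0.069)²/4 = 0.003739 m²; mean velocity V = Q/A = 0.01817/0.003739 = 4.858 m/s.
Reynolds number Re = ρVD/μ = 1030 · 4.858 · 0.069 / 0.00124 = 2.785e+05.
Re > 4000 → turbulent. Relative roughness ε/D = 1.7e-06/0.069 = 2.46e-05. Swamee-Jain: f = 0.25/(log₁₀[2.46e-05/3.7 + 5.74/2.785e+05^0.9])² = 0.25/(log₁₀[6.66e-06 + 7.22e-05])² = 0.25/(-4.103)² = 0.01485.
Total minor-loss coefficient ΣK = 3·0.25 + 1·0.47 + 2·0.14 = 1.5.
ΔP = [f·L/D + ΣK]·(ρV²/2) = [0.01485·6.32/0.069 + 1.5]·(1030·4.858²/2) = [1.36 + 1.5]·1.216e+04 = 3.477e+04 Pa.
Head loss h_f = ΔP/(ρg) = 3.477e+04/(1030·9.81) = 3.44 m.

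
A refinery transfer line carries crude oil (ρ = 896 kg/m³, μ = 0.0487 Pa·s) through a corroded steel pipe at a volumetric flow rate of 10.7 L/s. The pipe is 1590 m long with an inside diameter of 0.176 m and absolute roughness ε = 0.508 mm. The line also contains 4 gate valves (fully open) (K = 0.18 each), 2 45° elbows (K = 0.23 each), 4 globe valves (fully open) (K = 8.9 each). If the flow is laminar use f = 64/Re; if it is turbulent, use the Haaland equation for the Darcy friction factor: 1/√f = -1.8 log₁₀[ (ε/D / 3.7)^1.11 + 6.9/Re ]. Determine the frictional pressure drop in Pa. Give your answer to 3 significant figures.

ΔP ≈ 38400 Pa

Q = 10.7 L/s = 10.7/1000 = 0.0107 m³/s.
Cross-sectional area A = πD²/4 = π(0.176)²/4 = 0.02433 m²; mean velocity V = Q/A = 0.0107/0.02433 = 0.4398 m/s.
Reynolds number Re = ρVD/μ = 896 · 0.4398 · 0.176 / 0.0487 = 1424.
Re < 2300 → laminar flow, so f = 64/Re = 64/1424 = 0.04494 (the turbulent correlation is not needed).
Total minor-loss coefficient ΣK = 4·0.18 + 2·0.23 + 4·8.9 = 36.8.
ΔP = [f·L/D + ΣK]·(ρV²/2) = [0.04494·1590/0.176 + 36.8]·(896·0.4398²/2) = [406 + 36.8]·86.66 = 3.837e+04 Pa.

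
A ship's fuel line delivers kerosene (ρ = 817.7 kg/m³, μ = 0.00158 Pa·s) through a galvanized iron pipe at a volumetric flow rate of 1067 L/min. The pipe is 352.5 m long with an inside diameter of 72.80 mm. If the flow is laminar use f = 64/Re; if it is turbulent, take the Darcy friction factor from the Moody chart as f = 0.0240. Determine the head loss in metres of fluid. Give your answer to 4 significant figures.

h_f ≈ 108.1 m

Q = 1067 L/min = 1067/60000 = 0.01778 m³/s.
Cross-sectional area A = πD²/4 = π(0.0728)²/4 = 0.004162 m²; mean velocity V = Q/A = 0.01778/0.004162 = 4.272 m/s.
Reynolds number Re = ρVD/μ = 817.7 · 4.272 · 0.0728 / 0.00158 = 1.61e+05.
Re > 4000 → turbulent; use the Moody-chart value f = 0.0240.
Darcy-Weisbach: ΔP = f(L/D)(ρV²/2) = 0.024·(352.5/0.0728)·(817.7·4.272²/2) = 0.024·4842·7463 = 8.672e+05 Pa.
Head loss h_f = ΔP/(ρg) = 8.672e+05/(817.7·9.81) = 108.1 m.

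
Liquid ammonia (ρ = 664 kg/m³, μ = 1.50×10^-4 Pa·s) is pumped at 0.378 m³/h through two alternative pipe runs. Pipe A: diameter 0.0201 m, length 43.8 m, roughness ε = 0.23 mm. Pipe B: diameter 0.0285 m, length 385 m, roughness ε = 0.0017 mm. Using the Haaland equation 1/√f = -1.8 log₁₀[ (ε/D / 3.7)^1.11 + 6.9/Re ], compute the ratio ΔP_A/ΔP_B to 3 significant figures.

Pipe A: V = Q/A = 0.000105/0.0003173 = 0.3309 m/s; Re = 2.944e+04; ε/D = 0.0114; Haaland → f = 0.04148; ΔP_A = f(L/D)(ρV²/2) = 3286 Pa.
Pipe B: V = Q/A = 0.000105/0.0006379 = 0.1646 m/s; Re = 2.076e+04; ε/D = 5.96e-05; Haaland → f = 0.0256; ΔP_B = f(L/D)(ρV²/2) = 3110 Pa.
ΔP_A/ΔP_B = 3286/3110 = 1.06.

ΔP_A/ΔP_B ≈ 1.06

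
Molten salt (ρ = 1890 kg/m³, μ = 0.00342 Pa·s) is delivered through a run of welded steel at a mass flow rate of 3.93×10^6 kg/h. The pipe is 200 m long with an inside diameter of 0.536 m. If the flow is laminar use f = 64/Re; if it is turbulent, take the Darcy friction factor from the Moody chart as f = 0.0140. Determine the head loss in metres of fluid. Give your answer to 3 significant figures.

ṁ = 3.93×10^6 kg/h = 3.93×10^6/3600 = 1092 kg/s.
A = πD²/4 = π(0.536)²/4 = 0.2256 m²; mean velocity V = ṁ/(ρA) = 1092/(1890 · 0.2256) = 2.56 m/s.
Reynolds number Re = ρVD/μ = 1890 · 2.56 · 0.536 / 0.00342 = 7.582e+05.
Re > 4000 → turbulent; use the Moody-chart value f = 0.0140.
Darcy-Weisbach: ΔP = f(L/D)(ρV²/2) = 0.014·(200/0.536)·(1890·2.56²/2) = 0.014·373.1·6192 = 3.235e+04 Pa.
Head loss h_f = ΔP/(ρg) = 3.235e+04/(1890·9.81) = 1.74 m.

h_f ≈ 1.74 m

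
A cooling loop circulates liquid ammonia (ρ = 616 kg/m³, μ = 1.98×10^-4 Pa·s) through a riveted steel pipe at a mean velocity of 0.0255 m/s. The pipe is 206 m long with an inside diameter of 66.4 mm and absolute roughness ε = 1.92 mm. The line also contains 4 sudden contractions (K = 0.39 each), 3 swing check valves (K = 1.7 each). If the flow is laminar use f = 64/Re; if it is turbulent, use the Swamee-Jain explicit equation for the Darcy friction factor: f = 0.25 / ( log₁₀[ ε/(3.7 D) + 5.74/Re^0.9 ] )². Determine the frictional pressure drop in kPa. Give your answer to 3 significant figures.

Reynolds number Re = ρVD/μ = 616 · 0.0255 · 0.0664 / 0.000198 = 5268.
Re > 4000 → turbulent. Relative roughness ε/D = 0.00192/0.0664 = 0.0289. Swamee-Jain: f = 0.25/(log₁₀[0.0289/3.7 + 5.74/5268^0.9])² = 0.25/(log₁₀[0.00782 + 0.00257])² = 0.25/(-1.984)² = 0.06353.
Total minor-loss coefficient ΣK = 4·0.39 + 3·1.7 = 6.66.
ΔP = [f·L/D + ΣK]·(ρV²/2) = [0.06353·206/0.0664 + 6.66]·(616·0.0255²/2) = [197.1 + 6.66]·0.2003 = 40.81 Pa.
ΔP = 40.81 Pa = 0.0408 kPa.

ΔP ≈ 0.0408 kPa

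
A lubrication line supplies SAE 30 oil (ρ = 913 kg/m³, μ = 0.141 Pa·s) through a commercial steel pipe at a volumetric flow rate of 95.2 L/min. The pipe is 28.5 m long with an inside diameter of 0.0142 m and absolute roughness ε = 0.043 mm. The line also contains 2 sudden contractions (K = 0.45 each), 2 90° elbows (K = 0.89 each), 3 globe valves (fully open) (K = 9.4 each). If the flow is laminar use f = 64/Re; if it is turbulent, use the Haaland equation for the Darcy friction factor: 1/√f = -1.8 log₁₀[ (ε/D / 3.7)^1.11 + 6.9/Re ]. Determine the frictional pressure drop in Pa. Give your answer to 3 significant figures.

ΔP ≈ 7.80×10^6 Pa

Q = 95.2 L/min = 95.2/60000 = 0.001587 m³/s.
Cross-sectional area A = πD²/4 = π(0.0142)²/4 = 0.0001584 m²; mean velocity V = Q/A = 0.001587/0.0001584 = 10.02 m/s.
Reynolds number Re = ρVD/μ = 913 · 10.02 · 0.0142 / 0.141 = 921.2.
Re < 2300 → laminar flow, so f = 64/Re = 64/921.2 = 0.06947 (the turbulent correlation is not needed).
Total minor-loss coefficient ΣK = 2·0.45 + 2·0.89 + 3·9.4 = 30.9.
ΔP = [f·L/D + ΣK]·(ρV²/2) = [0.06947·28.5/0.0142 + 30.9]·(913·10.02²/2) = [139.4 + 30.9]·4.582e+04 = 7.804e+06 Pa.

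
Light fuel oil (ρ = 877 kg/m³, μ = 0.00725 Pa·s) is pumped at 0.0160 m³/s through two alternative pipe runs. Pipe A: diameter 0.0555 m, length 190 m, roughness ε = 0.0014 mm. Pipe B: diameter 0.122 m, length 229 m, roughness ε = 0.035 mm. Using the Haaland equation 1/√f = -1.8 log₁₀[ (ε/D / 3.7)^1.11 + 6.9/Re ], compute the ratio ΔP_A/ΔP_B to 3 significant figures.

ΔP_A/ΔP_B ≈ 34.7

Pipe A: V = Q/A = 0.016/0.002419 = 6.614 m/s; Re = 4.44e+04; ε/D = 2.52e-05; Haaland → f = 0.02134; ΔP_A = f(L/D)(ρV²/2) = 1.401e+06 Pa.
Pipe B: V = Q/A = 0.016/0.01169 = 1.369 m/s; Re = 2.02e+04; ε/D = 0.000287; Haaland → f = 0.02619; ΔP_B = f(L/D)(ρV²/2) = 4.038e+04 Pa.
ΔP_A/ΔP_B = 1.401e+06/4.038e+04 = 34.7.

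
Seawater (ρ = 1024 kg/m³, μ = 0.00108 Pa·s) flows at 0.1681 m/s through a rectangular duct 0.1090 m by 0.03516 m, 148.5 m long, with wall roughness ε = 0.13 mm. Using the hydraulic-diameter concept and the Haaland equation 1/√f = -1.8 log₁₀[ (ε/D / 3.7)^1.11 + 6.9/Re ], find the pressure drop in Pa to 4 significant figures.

ΔP ≈ 1428 Pa

Hydraulic diameter D_h = 4A/P = 4·(0.109·0.03516)/(2·(0.109+0.03516)) = 0.01533/0.2883 = 0.05317 m.
Re = ρVD_h/μ = 1024·0.1681·0.05317/0.00108 = 8474.
ε/D_h = 0.00013/0.05317 = 0.00245; Haaland gives 1/√f = -1.8 log₁₀[0.000295+0.000814] = 5.319, so f = 0.03535.
ΔP = f(L/D_h)(ρV²/2) = 0.03535·148.5/0.05317·14.47 = 1428 Pa.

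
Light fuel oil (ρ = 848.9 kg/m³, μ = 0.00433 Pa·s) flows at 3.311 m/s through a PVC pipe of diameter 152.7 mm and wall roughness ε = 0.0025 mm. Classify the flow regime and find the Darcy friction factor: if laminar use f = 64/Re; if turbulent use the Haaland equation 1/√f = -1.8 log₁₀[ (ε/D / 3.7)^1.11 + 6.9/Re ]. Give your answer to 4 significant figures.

Re = ρVD/μ = 848.9·3.311·0.1527/0.00433 = 9.912e+04.
Re > 4000 → turbulent. ε/D = 2.5e-06/0.1527 = 1.64e-05; Haaland: 1/√f = -1.8 log₁₀[1.14e-06 + 6.96e-05] = 7.47, so f = 0.01792.

f ≈ 0.01792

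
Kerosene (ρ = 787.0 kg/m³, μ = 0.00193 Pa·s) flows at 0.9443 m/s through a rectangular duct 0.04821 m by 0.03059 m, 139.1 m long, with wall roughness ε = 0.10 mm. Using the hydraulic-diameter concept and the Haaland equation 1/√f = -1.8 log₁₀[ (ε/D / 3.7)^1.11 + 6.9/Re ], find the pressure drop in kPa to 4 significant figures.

ΔP ≈ 42.03 kPa

Hydraulic diameter D_h = 4A/P = 4·(0.04821·0.03059)/(2·(0.04821+0.03059)) = 0.005899/0.1576 = 0.03743 m.
Re = ρVD_h/μ = 787·0.9443·0.03743/0.00193 = 1.441e+04.
ε/D_h = 0.0001/0.03743 = 0.00267; Haaland gives 1/√f = -1.8 log₁₀[0.000326+0.000479] = 5.57, so f = 0.03223.
ΔP = f(L/D_h)(ρV²/2) = 0.03223·139.1/0.03743·350.9 = 4.203e+04 Pa.
ΔP = 42.03 kPa.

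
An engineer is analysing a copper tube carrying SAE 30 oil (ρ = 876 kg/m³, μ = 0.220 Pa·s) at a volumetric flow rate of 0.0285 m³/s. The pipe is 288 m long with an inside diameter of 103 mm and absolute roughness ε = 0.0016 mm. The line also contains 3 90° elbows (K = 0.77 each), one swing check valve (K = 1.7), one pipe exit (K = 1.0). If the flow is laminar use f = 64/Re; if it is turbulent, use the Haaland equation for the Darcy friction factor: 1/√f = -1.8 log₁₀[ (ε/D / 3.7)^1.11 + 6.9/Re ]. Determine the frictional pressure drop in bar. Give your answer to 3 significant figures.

Cross-sectional area A = πD²/4 = π(0.103)²/4 = 0.008332 m²; mean velocity V = Q/A = 0.0285/0.008332 = 3.42 m/s.
Reynolds number Re = ρVD/μ = 876 · 3.42 · 0.103 / 0.22 = 1403.
Re < 2300 → laminar flow, so f = 64/Re = 64/1403 = 0.04562 (the turbulent correlation is not needed).
Total minor-loss coefficient ΣK = 3·0.77 + 1·1.7 + 1·1 = 5.01.
ΔP = [f·L/D + ΣK]·(ρV²/2) = [0.04562·288/0.103 + 5.01]·(876·3.42²/2) = [127.6 + 5.01]·5124 = 6.794e+05 Pa.
ΔP = 6.794e+05 Pa = 6.79 bar.

ΔP ≈ 6.79 bar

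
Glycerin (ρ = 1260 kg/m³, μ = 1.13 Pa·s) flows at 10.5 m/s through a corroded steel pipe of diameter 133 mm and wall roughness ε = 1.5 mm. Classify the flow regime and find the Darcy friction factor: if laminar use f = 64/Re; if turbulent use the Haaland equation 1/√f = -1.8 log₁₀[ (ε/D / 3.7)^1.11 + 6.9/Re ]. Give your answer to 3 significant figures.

Re = ρVD/μ = 1260·10.5·0.133/1.13 = 1557.
Re < 2300 → laminar, so f = 64/Re = 0.0411 (roughness is irrelevant in laminar flow).

f ≈ 0.0411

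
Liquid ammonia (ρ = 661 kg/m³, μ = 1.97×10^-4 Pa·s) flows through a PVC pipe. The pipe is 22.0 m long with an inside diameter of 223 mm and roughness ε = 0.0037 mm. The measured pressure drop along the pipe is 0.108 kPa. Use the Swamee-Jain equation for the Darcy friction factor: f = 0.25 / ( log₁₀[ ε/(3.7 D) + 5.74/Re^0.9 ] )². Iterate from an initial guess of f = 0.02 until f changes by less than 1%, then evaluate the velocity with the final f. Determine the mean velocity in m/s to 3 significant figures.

V ≈ 0.485 m/s

Rearranging Darcy-Weisbach: V = √(2·ΔP·D/(f·L·ρ)). With ε/D = 3.7e-06/0.223 = 1.66e-05, iterate starting from f = 0.02:
  f = 0.02 → V = √(2·108·0.223/(0.02·22·661)) = 0.407 m/s; Re = ρVD/μ = 3.045e+05; f → 0.01453
  f = 0.01453 → V = 0.4775 m/s; Re = 3.573e+05; f → 0.01413
  f = 0.01413 → V = 0.4842 m/s; Re = 3.623e+05; f → 0.0141
Converged (Δf/f < 1%). With the final f = 0.0141: V = √(2·108·0.223/(0.0141·22·661)) = 0.4847 m/s.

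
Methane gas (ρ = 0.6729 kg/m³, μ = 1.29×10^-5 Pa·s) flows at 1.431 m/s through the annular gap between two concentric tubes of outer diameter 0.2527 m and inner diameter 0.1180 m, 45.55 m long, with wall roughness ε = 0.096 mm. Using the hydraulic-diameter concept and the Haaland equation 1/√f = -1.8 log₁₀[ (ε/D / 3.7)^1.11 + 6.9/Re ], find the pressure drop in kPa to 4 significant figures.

Hydraulic diameter D_h = 4A/P = D_o - D_i = 0.2527 - 0.118 = 0.1347 m.
Re = ρVD_h/μ = 0.6729·1.431·0.1347/1.29e-05 = 1.005e+04.
ε/D_h = 9.6e-05/0.1347 = 0.000713; Haaland gives 1/√f = -1.8 log₁₀[7.52e-05+0.000686] = 5.613, so f = 0.03174.
ΔP = f(L/D_h)(ρV²/2) = 0.03174·45.55/0.1347·0.689 = 7.395 Pa.
ΔP = 0.007395 kPa.

ΔP ≈ 0.007395 kPa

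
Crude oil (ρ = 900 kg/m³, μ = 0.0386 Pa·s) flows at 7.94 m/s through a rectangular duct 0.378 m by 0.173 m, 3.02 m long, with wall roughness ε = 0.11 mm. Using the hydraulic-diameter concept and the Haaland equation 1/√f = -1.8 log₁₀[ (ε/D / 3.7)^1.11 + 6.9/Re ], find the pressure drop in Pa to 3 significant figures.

ΔP ≈ 8180 Pa

Hydraulic diameter D_h = 4A/P = 4·(0.378·0.173)/(2·(0.378+0.173)) = 0.2616/1.102 = 0.2374 m.
Re = ρVD_h/μ = 900·7.94·0.2374/0.0386 = 4.394e+04.
ε/D_h = 0.00011/0.2374 = 0.000463; Haaland gives 1/√f = -1.8 log₁₀[4.66e-05+0.000157] = 6.644, so f = 0.02265.
ΔP = f(L/D_h)(ρV²/2) = 0.02265·3.02/0.2374·2.837e+04 = 8177 Pa.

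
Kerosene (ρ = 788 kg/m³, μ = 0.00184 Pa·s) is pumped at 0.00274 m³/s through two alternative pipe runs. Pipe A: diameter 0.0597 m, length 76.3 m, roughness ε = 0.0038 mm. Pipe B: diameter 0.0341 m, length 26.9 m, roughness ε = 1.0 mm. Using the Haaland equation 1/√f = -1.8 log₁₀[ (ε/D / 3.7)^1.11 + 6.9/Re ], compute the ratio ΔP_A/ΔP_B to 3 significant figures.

ΔP_A/ΔP_B ≈ 0.0734

Pipe A: V = Q/A = 0.00274/0.002799 = 0.9788 m/s; Re = 2.503e+04; ε/D = 6.37e-05; Haaland → f = 0.02447; ΔP_A = f(L/D)(ρV²/2) = 1.181e+04 Pa.
Pipe B: V = Q/A = 0.00274/0.0009133 = 3 m/s; Re = 4.381e+04; ε/D = 0.0293; Haaland → f = 0.05746; ΔP_B = f(L/D)(ρV²/2) = 1.608e+05 Pa.
ΔP_A/ΔP_B = 1.181e+04/1.608e+05 = 0.0734.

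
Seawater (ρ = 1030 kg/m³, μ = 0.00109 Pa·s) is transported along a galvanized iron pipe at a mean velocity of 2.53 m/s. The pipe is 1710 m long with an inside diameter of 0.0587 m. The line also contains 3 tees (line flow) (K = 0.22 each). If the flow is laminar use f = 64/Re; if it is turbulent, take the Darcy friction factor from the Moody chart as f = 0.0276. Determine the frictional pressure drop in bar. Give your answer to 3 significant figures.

Reynolds number Re = ρVD/μ = 1030 · 2.53 · 0.0587 / 0.00109 = 1.403e+05.
Re > 4000 → turbulent; use the Moody-chart value f = 0.0276.
Total minor-loss coefficient ΣK = 3·0.22 = 0.66.
ΔP = [f·L/D + ΣK]·(ρV²/2) = [0.0276·1710/0.0587 + 0.66]·(1030·2.53²/2) = [804 + 0.66]·3296 = 2.653e+06 Pa.
ΔP = 2.653e+06 Pa = 26.5 bar.

ΔP ≈ 26.5 bar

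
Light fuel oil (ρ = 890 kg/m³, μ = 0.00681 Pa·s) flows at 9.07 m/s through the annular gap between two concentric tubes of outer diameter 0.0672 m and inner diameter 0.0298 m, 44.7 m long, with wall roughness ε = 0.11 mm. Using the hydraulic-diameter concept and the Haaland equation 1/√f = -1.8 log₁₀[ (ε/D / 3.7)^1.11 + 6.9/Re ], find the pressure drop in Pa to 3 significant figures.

Hydraulic diameter D_h = 4A/P = D_o - D_i = 0.0672 - 0.0298 = 0.0374 m.
Re = ρVD_h/μ = 890·9.07·0.0374/0.00681 = 4.433e+04.
ε/D_h = 0.00011/0.0374 = 0.00294; Haaland gives 1/√f = -1.8 log₁₀[0.000363+0.000156] = 5.914, so f = 0.02859.
ΔP = f(L/D_h)(ρV²/2) = 0.02859·44.7/0.0374·3.661e+04 = 1.251e+06 Pa.

ΔP ≈ 1.25×10^6 Pa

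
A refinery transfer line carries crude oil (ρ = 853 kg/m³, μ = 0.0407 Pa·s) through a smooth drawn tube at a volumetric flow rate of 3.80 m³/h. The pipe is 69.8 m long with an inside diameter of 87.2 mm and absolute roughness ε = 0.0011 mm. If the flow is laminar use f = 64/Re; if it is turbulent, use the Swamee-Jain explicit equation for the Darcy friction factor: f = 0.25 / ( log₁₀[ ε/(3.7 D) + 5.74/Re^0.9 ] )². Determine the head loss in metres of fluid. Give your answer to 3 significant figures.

Q = 3.80 m³/h = 3.80/3600 = 0.001056 m³/s.
Cross-sectional area A = πD²/4 = π(0.0872)²/4 = 0.005972 m²; mean velocity V = Q/A = 0.001056/0.005972 = 0.1767 m/s.
Reynolds number Re = ρVD/μ = 853 · 0.1767 · 0.0872 / 0.0407 = 323.
Re < 2300 → laminar flow, so f = 64/Re = 64/323 = 0.1981 (the turbulent correlation is not needed).
Darcy-Weisbach: ΔP = f(L/D)(ρV²/2) = 0.1981·(69.8/0.0872)·(853·0.1767²/2) = 0.1981·800.5·13.32 = 2113 Pa.
Head loss h_f = ΔP/(ρg) = 2113/(853·9.81) = 0.253 m.

h_f ≈ 0.253 m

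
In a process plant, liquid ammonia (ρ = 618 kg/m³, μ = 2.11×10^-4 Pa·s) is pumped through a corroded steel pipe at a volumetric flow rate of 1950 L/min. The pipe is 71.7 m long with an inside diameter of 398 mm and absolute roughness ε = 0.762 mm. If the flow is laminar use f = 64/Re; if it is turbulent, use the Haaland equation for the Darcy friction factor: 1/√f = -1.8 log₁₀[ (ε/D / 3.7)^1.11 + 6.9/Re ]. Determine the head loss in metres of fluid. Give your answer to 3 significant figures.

h_f ≈ 0.0149 m

Q = 1950 L/min = 1950/60000 = 0.0325 m³/s.
Cross-sectional area A = πD²/4 = π(0.398)²/4 = 0.1244 m²; mean velocity V = Q/A = 0.0325/0.1244 = 0.2612 m/s.
Reynolds number Re = ρVD/μ = 618 · 0.2612 · 0.398 / 0.000211 = 3.045e+05.
Re > 4000 → turbulent. Relative roughness ε/D = 0.000762/0.398 = 0.00191. Haaland: 1/√f = -1.8 log₁₀[(0.00191/3.7)^1.11 + 6.9/3.045e+05] = -1.8 log₁₀[0.000225 + 2.27e-05] = 6.491, so f = 0.02374.
Darcy-Weisbach: ΔP = f(L/D)(ρV²/2) = 0.02374·(71.7/0.398)·(618·0.2612²/2) = 0.02374·180.2·21.09 = 90.17 Pa.
Head loss h_f = ΔP/(ρg) = 90.17/(618·9.81) = 0.0149 m.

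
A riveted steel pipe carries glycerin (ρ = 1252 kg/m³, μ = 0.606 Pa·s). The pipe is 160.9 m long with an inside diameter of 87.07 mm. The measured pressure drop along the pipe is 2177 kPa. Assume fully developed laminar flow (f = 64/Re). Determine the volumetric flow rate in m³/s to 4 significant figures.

For laminar flow, f = 64/Re with Re = ρVD/μ, so Darcy-Weisbach reduces to ΔP = 32μLV/D². Solving for V: V = ΔP·D²/(32μL) = 2.177e+06·(0.08707)²/(32·0.606·160.9) = 5.29 m/s.
Check: Re = ρVD/μ = 1252·5.29·0.08707/0.606 = 951.5 < 2300, so the laminar assumption holds.
Q = V·A = 5.29·(π/4·0.08707²) = 0.0315 m³/s = 0.03150 m³/s.

Q ≈ 0.03150 m³/s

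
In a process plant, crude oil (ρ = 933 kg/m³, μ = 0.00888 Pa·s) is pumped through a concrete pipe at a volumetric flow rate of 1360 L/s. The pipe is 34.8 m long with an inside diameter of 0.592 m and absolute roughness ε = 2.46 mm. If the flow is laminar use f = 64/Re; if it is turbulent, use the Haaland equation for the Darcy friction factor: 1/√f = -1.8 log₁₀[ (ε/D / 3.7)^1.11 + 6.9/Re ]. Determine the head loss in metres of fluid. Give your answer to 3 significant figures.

Q = 1360 L/s = 1360/1000 = 1.36 m³/s.
Cross-sectional area A = πD²/4 = π(0.592)²/4 = 0.2753 m²; mean velocity V = Q/A = 1.36/0.2753 = 4.941 m/s.
Reynolds number Re = ρVD/μ = 933 · 4.941 · 0.592 / 0.00888 = 3.073e+05.
Re > 4000 → turbulent. Relative roughness ε/D = 0.00246/0.592 = 0.00416. Haaland: 1/√f = -1.8 log₁₀[(0.00416/3.7)^1.11 + 6.9/3.073e+05] = -1.8 log₁₀[0.000532 + 2.25e-05] = 5.861, so f = 0.02911.
Darcy-Weisbach: ΔP = f(L/D)(ρV²/2) = 0.02911·(34.8/0.592)·(933·4.941²/2) = 0.02911·58.78·1.139e+04 = 1.949e+04 Pa.
Head loss h_f = ΔP/(ρg) = 1.949e+04/(933·9.81) = 2.13 m.

h_f ≈ 2.13 m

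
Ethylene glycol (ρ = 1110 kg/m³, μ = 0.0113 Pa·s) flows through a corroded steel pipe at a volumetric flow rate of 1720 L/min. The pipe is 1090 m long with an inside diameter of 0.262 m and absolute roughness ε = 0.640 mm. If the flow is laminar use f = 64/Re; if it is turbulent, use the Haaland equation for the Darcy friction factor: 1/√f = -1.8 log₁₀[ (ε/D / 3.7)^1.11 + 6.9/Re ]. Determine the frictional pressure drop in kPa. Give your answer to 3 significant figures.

ΔP ≈ 21.0 kPa

Q = 1720 L/min = 1720/60000 = 0.02867 m³/s.
Cross-sectional area A = πD²/4 = π(0.262)²/4 = 0.05391 m²; mean velocity V = Q/A = 0.02867/0.05391 = 0.5317 m/s.
Reynolds number Re = ρVD/μ = 1110 · 0.5317 · 0.262 / 0.0113 = 1.368e+04.
Re > 4000 → turbulent. Relative roughness ε/D = 0.00064/0.262 = 0.00244. Haaland: 1/√f = -1.8 log₁₀[(0.00244/3.7)^1.11 + 6.9/1.368e+04] = -1.8 log₁₀[0.000295 + 0.000504] = 5.575, so f = 0.03217.
Darcy-Weisbach: ΔP = f(L/D)(ρV²/2) = 0.03217·(1090/0.262)·(1110·0.5317²/2) = 0.03217·4160·156.9 = 2.1e+04 Pa.
ΔP = 2.1e+04 Pa = 21.0 kPa.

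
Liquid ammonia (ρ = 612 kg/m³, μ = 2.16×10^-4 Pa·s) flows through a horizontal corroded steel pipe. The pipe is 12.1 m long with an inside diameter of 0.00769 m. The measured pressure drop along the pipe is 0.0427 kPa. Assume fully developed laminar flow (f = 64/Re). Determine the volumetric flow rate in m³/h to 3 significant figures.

Q ≈ 0.00505 m³/h

For laminar flow, f = 64/Re with Re = ρVD/μ, so Darcy-Weisbach reduces to ΔP = 32μLV/D². Solving for V: V = ΔP·D²/(32μL) = 42.7·(0.00769)²/(32·0.000216·12.1) = 0.03019 m/s.
Check: Re = ρVD/μ = 612·0.03019·0.00769/0.000216 = 657.8 < 2300, so the laminar assumption holds.
Q = V·A = 0.03019·(π/4·0.00769²) = 1.402e-06 m³/s = 0.00505 m³/h.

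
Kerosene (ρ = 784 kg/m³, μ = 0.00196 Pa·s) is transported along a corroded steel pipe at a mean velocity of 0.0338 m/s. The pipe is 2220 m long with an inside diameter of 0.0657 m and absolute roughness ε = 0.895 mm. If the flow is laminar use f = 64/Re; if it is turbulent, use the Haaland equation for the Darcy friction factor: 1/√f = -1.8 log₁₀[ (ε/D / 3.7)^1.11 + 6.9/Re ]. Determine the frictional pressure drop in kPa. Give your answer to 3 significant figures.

Reynolds number Re = ρVD/μ = 784 · 0.0338 · 0.0657 / 0.00196 = 888.3.
Re < 2300 → laminar flow, so f = 64/Re = 64/888.3 = 0.07205 (the turbulent correlation is not needed).
Darcy-Weisbach: ΔP = f(L/D)(ρV²/2) = 0.07205·(2220/0.0657)·(784·0.0338²/2) = 0.07205·3.379e+04·0.4478 = 1090 Pa.
ΔP = 1090 Pa = 1.09 kPa.

ΔP ≈ 1.09 kPa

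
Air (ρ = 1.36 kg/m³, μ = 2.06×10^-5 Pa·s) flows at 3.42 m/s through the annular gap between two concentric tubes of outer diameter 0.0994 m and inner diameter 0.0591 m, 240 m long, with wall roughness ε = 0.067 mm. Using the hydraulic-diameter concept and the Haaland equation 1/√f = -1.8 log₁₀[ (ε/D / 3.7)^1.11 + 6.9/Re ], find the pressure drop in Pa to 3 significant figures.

ΔP ≈ 1600 Pa

Hydraulic diameter D_h = 4A/P = D_o - D_i = 0.0994 - 0.0591 = 0.0403 m.
Re = ρVD_h/μ = 1.36·3.42·0.0403/2.06e-05 = 9099.
ε/D_h = 6.7e-05/0.0403 = 0.00166; Haaland gives 1/√f = -1.8 log₁₀[0.000192+0.000758] = 5.439, so f = 0.0338.
ΔP = f(L/D_h)(ρV²/2) = 0.0338·240/0.0403·7.954 = 1601 Pa.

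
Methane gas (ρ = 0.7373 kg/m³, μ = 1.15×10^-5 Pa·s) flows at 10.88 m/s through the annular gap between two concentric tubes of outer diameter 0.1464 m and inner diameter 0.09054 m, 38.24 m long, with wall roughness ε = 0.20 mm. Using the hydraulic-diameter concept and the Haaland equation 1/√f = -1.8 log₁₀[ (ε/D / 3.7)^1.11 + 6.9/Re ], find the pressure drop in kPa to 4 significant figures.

Hydraulic diameter D_h = 4A/P = D_o - D_i = 0.1464 - 0.09054 = 0.05586 m.
Re = ρVD_h/μ = 0.7373·10.88·0.05586/1.15e-05 = 3.897e+04.
ε/D_h = 0.0002/0.05586 = 0.00358; Haaland gives 1/√f = -1.8 log₁₀[0.000451+0.000177] = 5.764, so f = 0.0301.
ΔP = f(L/D_h)(ρV²/2) = 0.0301·38.24/0.05586·43.64 = 899.3 Pa.
ΔP = 0.8993 kPa.

ΔP ≈ 0.8993 kPa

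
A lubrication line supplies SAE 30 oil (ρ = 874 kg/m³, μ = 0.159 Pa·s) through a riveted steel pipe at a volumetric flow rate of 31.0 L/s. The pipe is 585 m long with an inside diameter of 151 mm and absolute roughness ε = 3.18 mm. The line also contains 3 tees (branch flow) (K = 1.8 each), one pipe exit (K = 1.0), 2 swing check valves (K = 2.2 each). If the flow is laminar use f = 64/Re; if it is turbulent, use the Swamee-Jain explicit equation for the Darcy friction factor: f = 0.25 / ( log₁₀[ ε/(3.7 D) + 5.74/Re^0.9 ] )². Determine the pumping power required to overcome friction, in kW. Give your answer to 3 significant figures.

P ≈ 7.44 kW

Q = 31.0 L/s = 31.0/1000 = 0.031 m³/s.
Cross-sectional area A = πD²/4 = π(0.151)²/4 = 0.01791 m²; mean velocity V = Q/A = 0.031/0.01791 = 1.731 m/s.
Reynolds number Re = ρVD/μ = 874 · 1.731 · 0.151 / 0.159 = 1437.
Re < 2300 → laminar flow, so f = 64/Re = 64/1437 = 0.04454 (the turbulent correlation is not needed).
Total minor-loss coefficient ΣK = 3·1.8 + 1·1 + 2·2.2 = 10.8.
ΔP = [f·L/D + ΣK]·(ρV²/2) = [0.04454·585/0.151 + 10.8]·(874·1.731²/2) = [172.6 + 10.8]·1310 = 2.401e+05 Pa.
Pumping power P = QΔP = 0.031·2.401e+05 = 7444 W = 7.44 kW.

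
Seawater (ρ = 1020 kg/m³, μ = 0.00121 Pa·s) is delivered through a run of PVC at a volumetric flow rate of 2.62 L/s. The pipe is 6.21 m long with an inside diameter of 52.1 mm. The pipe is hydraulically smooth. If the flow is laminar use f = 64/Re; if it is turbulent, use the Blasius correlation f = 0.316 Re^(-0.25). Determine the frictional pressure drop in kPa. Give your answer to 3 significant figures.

Q = 2.62 L/s = 2.62/1000 = 0.00262 m³/s.
Cross-sectional area A = πD²/4 = π(0.0521)²/4 = 0.002132 m²; mean velocity V = Q/A = 0.00262/0.002132 = 1.229 m/s.
Reynolds number Re = ρVD/μ = 1020 · 1.229 · 0.0521 / 0.00121 = 5.397e+04.
Re > 4000 → turbulent. Smooth-pipe (Blasius): f = 0.316 Re^(-0.25) = 0.316/(5.397e+04)^0.25 = 0.02073.
Darcy-Weisbach: ΔP = f(L/D)(ρV²/2) = 0.02073·(6.21/0.0521)·(1020·1.229²/2) = 0.02073·119.2·770.3 = 1903 Pa.
ΔP = 1903 Pa = 1.90 kPa.

ΔP ≈ 1.90 kPa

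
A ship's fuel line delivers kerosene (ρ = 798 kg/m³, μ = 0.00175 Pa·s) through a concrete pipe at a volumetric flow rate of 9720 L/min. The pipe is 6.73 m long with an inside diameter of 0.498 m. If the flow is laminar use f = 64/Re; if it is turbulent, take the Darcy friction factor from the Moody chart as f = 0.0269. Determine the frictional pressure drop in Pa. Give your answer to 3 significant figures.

ΔP ≈ 100 Pa

Q = 9720 L/min = 9720/60000 = 0.162 m³/s.
Cross-sectional area A = πD²/4 = π(0.498)²/4 = 0.1948 m²; mean velocity V = Q/A = 0.162/0.1948 = 0.8317 m/s.
Reynolds number Re = ρVD/μ = 798 · 0.8317 · 0.498 / 0.00175 = 1.889e+05.
Re > 4000 → turbulent; use the Moody-chart value f = 0.0269.
Darcy-Weisbach: ΔP = f(L/D)(ρV²/2) = 0.0269·(6.73/0.498)·(798·0.8317²/2) = 0.0269·13.51·276 = 100.3 Pa.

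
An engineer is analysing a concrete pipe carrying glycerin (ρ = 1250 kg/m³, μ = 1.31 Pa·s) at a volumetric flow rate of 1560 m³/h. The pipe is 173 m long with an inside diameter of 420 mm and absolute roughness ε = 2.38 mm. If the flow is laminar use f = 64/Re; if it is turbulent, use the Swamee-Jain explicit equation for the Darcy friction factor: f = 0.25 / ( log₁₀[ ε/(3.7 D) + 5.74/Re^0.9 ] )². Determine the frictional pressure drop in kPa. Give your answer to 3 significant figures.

Q = 1560 m³/h = 1560/3600 = 0.4333 m³/s.
Cross-sectional area A = πD²/4 = π(0.42)²/4 = 0.1385 m²; mean velocity V = Q/A = 0.4333/0.1385 = 3.128 m/s.
Reynolds number Re = ρVD/μ = 1250 · 3.128 · 0.42 / 1.31 = 1253.
Re < 2300 → laminar flow, so f = 64/Re = 64/1253 = 0.05106 (the turbulent correlation is not needed).
Darcy-Weisbach: ΔP = f(L/D)(ρV²/2) = 0.05106·(173/0.42)·(1250·3.128²/2) = 0.05106·411.9·6114 = 1.286e+05 Pa.
ΔP = 1.286e+05 Pa = 129 kPa.

ΔP ≈ 129 kPa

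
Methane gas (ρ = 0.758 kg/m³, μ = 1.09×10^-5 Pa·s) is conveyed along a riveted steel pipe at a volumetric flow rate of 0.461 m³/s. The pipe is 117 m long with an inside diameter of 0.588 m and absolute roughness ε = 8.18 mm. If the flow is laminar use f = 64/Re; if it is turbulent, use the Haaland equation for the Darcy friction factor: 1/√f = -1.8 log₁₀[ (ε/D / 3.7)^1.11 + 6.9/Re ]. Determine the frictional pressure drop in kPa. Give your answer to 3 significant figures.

ΔP ≈ 0.00940 kPa

Cross-sectional area A = πD²/4 = π(0.588)²/4 = 0.2715 m²; mean velocity V = Q/A = 0.461/0.2715 = 1.698 m/s.
Reynolds number Re = ρVD/μ = 0.758 · 1.698 · 0.588 / 1.09e-05 = 6.942e+04.
Re > 4000 → turbulent. Relative roughness ε/D = 0.00818/0.588 = 0.0139. Haaland: 1/√f = -1.8 log₁₀[(0.0139/3.7)^1.11 + 6.9/6.942e+04] = -1.8 log₁₀[0.00203 + 9.94e-05] = 4.808, so f = 0.04327.
Darcy-Weisbach: ΔP = f(L/D)(ρV²/2) = 0.04327·(117/0.588)·(0.758·1.698²/2) = 0.04327·199·1.092 = 9.404 Pa.
ΔP = 9.404 Pa = 0.00940 kPa.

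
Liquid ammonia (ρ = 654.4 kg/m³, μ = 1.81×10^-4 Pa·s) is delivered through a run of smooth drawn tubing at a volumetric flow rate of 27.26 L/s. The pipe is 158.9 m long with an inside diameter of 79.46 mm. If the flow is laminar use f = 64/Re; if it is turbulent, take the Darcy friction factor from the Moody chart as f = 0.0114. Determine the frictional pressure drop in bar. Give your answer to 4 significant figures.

Q = 27.26 L/s = 27.26/1000 = 0.02726 m³/s.
Cross-sectional area A = πD²/4 = π(0.07946)²/4 = 0.004959 m²; mean velocity V = Q/A = 0.02726/0.004959 = 5.497 m/s.
Reynolds number Re = ρVD/μ = 654.4 · 5.497 · 0.07946 / 0.000181 = 1.579e+06.
Re > 4000 → turbulent; use the Moody-chart value f = 0.0114.
Darcy-Weisbach: ΔP = f(L/D)(ρV²/2) = 0.0114·(158.9/0.07946)·(654.4·5.497²/2) = 0.0114·2000·9888 = 2.254e+05 Pa.
ΔP = 2.254e+05 Pa = 2.254 bar.

ΔP ≈ 2.254 bar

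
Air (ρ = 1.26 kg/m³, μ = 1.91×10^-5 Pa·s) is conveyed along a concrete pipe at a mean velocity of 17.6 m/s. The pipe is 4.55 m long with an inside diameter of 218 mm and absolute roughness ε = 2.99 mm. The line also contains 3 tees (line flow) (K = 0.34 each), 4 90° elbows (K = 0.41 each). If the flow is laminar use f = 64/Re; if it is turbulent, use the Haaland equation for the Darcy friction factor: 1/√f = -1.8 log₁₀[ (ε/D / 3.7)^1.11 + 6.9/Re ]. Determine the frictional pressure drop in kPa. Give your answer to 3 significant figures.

Reynolds number Re = ρVD/μ = 1.26 · 17.6 · 0.218 / 1.91e-05 = 2.531e+05.
Re > 4000 → turbulent. Relative roughness ε/D = 0.00299/0.218 = 0.0137. Haaland: 1/√f = -1.8 log₁₀[(0.0137/3.7)^1.11 + 6.9/2.531e+05] = -1.8 log₁₀[0.002 + 2.73e-05] = 4.847, so f = 0.04257.
Total minor-loss coefficient ΣK = 3·0.34 + 4·0.41 = 2.66.
ΔP = [f·L/D + ΣK]·(ρV²/2) = [0.04257·4.55/0.218 + 2.66]·(1.26·17.6²/2) = [0.8886 + 2.66]·195.1 = 692.5 Pa.
ΔP = 692.5 Pa = 0.692 kPa.

ΔP ≈ 0.692 kPa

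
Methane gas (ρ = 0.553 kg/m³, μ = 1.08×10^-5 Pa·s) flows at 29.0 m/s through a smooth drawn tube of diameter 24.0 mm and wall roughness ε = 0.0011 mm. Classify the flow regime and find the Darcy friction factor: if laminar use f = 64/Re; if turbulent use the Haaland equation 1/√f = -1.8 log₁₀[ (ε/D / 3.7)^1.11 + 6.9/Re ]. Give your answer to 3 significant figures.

f ≈ 0.0225

Re = ρVD/μ = 0.553·29·0.024/1.08e-05 = 3.564e+04.
Re > 4000 → turbulent. ε/D = 1.1e-06/0.024 = 4.58e-05; Haaland: 1/√f = -1.8 log₁₀[3.57e-06 + 0.000194] = 6.669, so f = 0.02248.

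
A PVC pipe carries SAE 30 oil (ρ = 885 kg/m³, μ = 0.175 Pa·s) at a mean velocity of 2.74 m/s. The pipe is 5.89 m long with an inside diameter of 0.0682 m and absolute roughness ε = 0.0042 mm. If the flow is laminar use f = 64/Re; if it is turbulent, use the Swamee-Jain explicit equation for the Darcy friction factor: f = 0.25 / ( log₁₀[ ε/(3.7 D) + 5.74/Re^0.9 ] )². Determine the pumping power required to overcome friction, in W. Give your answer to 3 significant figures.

Reynolds number Re = ρVD/μ = 885 · 2.74 · 0.0682 / 0.175 = 945.
Re < 2300 → laminar flow, so f = 64/Re = 64/945 = 0.06772 (the turbulent correlation is not needed).
Darcy-Weisbach: ΔP = f(L/D)(ρV²/2) = 0.06772·(5.89/0.0682)·(885·2.74²/2) = 0.06772·86.36·3322 = 1.943e+04 Pa.
Q = V·A = 2.74·0.003653 = 0.01001 m³/s.
Pumping power P = QΔP = 0.01001·1.943e+04 = 194.5 W = 194 W.

P ≈ 194 W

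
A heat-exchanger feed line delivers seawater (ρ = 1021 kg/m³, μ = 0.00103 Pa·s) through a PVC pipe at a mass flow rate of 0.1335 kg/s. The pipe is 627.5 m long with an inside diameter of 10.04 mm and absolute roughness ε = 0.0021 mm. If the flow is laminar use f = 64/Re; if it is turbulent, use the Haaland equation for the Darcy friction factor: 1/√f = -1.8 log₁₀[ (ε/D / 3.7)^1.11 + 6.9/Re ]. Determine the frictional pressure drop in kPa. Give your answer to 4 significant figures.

A = πD²/4 = π(0.01004)²/4 = 7.917e-05 m²; mean velocity V = ṁ/(ρA) = 0.1335/(1021 · 7.917e-05) = 1.652 m/s.
Reynolds number Re = ρVD/μ = 1021 · 1.652 · 0.01004 / 0.00103 = 1.644e+04.
Re > 4000 → turbulent. Relative roughness ε/D = 2.1e-06/0.01004 = 0.000209. Haaland: 1/√f = -1.8 log₁₀[(0.000209/3.7)^1.11 + 6.9/1.644e+04] = -1.8 log₁₀[1.93e-05 + 0.00042] = 6.043, so f = 0.02738.
Darcy-Weisbach: ΔP = f(L/D)(ρV²/2) = 0.02738·(627.5/0.01004)·(1021·1.652²/2) = 0.02738·6.25e+04·1392 = 2.383e+06 Pa.
ΔP = 2.383e+06 Pa = 2383 kPa.

ΔP ≈ 2383 kPa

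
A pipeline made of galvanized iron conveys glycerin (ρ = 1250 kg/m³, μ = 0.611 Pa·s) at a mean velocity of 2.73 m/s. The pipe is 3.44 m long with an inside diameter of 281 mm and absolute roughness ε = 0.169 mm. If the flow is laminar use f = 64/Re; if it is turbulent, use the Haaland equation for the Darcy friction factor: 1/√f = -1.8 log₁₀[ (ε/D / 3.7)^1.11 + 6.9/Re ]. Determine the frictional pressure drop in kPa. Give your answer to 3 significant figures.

Reynolds number Re = ρVD/μ = 1250 · 2.73 · 0.281 / 0.611 = 1569.
Re < 2300 → laminar flow, so f = 64/Re = 64/1569 = 0.04078 (the turbulent correlation is not needed).
Darcy-Weisbach: ΔP = f(L/D)(ρV²/2) = 0.04078·(3.44/0.281)·(1250·2.73²/2) = 0.04078·12.24·4658 = 2325 Pa.
ΔP = 2325 Pa = 2.33 kPa.

ΔP ≈ 2.33 kPa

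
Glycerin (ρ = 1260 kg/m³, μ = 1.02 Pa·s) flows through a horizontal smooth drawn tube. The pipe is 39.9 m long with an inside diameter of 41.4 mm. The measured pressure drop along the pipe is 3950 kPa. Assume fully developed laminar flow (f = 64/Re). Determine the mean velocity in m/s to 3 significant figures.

For laminar flow, f = 64/Re with Re = ρVD/μ, so Darcy-Weisbach reduces to ΔP = 32μLV/D². Solving for V: V = ΔP·D²/(32μL) = 3.95e+06·(0.0414)²/(32·1.02·39.9) = 5.198 m/s.
Check: Re = ρVD/μ = 1260·5.198·0.0414/1.02 = 265.9 < 2300, so the laminar assumption holds.

V ≈ 5.20 m/s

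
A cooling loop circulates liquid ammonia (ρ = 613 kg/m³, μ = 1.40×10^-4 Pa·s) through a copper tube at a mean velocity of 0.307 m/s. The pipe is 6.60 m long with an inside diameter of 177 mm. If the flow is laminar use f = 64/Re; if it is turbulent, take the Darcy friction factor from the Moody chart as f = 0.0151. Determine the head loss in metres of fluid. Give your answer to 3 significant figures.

h_f ≈ 0.00270 m

Reynolds number Re = ρVD/μ = 613 · 0.307 · 0.177 / 0.00014 = 2.379e+05.
Re > 4000 → turbulent; use the Moody-chart value f = 0.0151.
Darcy-Weisbach: ΔP = f(L/D)(ρV²/2) = 0.0151·(6.6/0.177)·(613·0.307²/2) = 0.0151·37.29·28.89 = 16.27 Pa.
Head loss h_f = ΔP/(ρg) = 16.27/(613·9.81) = 0.00270 m.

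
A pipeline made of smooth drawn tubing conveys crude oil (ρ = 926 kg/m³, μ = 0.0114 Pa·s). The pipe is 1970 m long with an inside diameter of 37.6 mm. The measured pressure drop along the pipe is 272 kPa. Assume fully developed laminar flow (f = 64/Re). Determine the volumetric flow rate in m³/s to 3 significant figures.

Q ≈ 5.94×10^-4 m³/s

For laminar flow, f = 64/Re with Re = ρVD/μ, so Darcy-Weisbach reduces to ΔP = 32μLV/D². Solving for V: V = ΔP·D²/(32μL) = 2.72e+05·(0.0376)²/(32·0.0114·1970) = 0.5351 m/s.
Check: Re = ρVD/μ = 926·0.5351·0.0376/0.0114 = 1634 < 2300, so the laminar assumption holds.
Q = V·A = 0.5351·(π/4·0.0376²) = 0.0005941 m³/s = 5.94×10^-4 m³/s.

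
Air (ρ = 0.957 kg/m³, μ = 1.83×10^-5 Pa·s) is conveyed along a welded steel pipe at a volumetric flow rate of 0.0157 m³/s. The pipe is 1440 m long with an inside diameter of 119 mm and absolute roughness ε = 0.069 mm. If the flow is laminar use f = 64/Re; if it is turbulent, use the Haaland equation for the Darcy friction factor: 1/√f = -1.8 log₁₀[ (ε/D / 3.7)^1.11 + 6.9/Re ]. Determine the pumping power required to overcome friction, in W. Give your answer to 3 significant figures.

Cross-sectional area A = πD²/4 = π(0.119)²/4 = 0.01112 m²; mean velocity V = Q/A = 0.0157/0.01112 = 1.412 m/s.
Reynolds number Re = ρVD/μ = 0.957 · 1.412 · 0.119 / 1.83e-05 = 8785.
Re > 4000 → turbulent. Relative roughness ε/D = 6.9e-05/0.119 = 0.00058. Haaland: 1/√f = -1.8 log₁₀[(0.00058/3.7)^1.11 + 6.9/8785] = -1.8 log₁₀[5.98e-05 + 0.000785] = 5.531, so f = 0.03268.
Darcy-Weisbach: ΔP = f(L/D)(ρV²/2) = 0.03268·(1440/0.119)·(0.957·1.412²/2) = 0.03268·1.21e+04·0.9535 = 377.1 Pa.
Pumping power P = QΔP = 0.0157·377.1 = 5.920 W = 5.92 W.

P ≈ 5.92 W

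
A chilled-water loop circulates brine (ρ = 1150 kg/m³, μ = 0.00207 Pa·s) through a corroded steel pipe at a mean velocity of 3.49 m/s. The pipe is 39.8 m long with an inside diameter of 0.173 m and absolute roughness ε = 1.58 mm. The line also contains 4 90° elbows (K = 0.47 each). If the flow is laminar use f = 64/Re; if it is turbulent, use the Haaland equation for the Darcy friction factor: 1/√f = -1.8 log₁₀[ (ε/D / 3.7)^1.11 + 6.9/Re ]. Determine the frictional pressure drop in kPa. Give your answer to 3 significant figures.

Reynolds number Re = ρVD/μ = 1150 · 3.49 · 0.173 / 0.00207 = 3.354e+05.
Re > 4000 → turbulent. Relative roughness ε/D = 0.00158/0.173 = 0.00913. Haaland: 1/√f = -1.8 log₁₀[(0.00913/3.7)^1.11 + 6.9/3.354e+05] = -1.8 log₁₀[0.00128 + 2.06e-05] = 5.197, so f = 0.03702.
Total minor-loss coefficient ΣK = 4·0.47 = 1.88.
ΔP = [f·L/D + ΣK]·(ρV²/2) = [0.03702·39.8/0.173 + 1.88]·(1150·3.49²/2) = [8.516 + 1.88]·7004 = 7.281e+04 Pa.
ΔP = 7.281e+04 Pa = 72.8 kPa.

ΔP ≈ 72.8 kPa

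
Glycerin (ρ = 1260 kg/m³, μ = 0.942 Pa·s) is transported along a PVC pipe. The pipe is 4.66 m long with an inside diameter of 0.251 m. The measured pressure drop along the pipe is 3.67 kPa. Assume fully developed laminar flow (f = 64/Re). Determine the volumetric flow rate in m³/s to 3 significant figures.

For laminar flow, f = 64/Re with Re = ρVD/μ, so Darcy-Weisbach reduces to ΔP = 32μLV/D². Solving for V: V = ΔP·D²/(32μL) = 3670·(0.251)²/(32·0.942·4.66) = 1.646 m/s.
Check: Re = ρVD/μ = 1260·1.646·0.251/0.942 = 552.6 < 2300, so the laminar assumption holds.
Q = V·A = 1.646·(π/4·0.251²) = 0.08144 m³/s = 0.0814 m³/s.

Q ≈ 0.0814 m³/s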